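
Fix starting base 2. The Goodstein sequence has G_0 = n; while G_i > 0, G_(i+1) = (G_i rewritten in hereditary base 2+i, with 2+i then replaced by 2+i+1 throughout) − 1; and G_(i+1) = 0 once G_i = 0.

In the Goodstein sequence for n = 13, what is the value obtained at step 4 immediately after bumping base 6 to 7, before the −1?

5765999

G_0 = 13. HB_2(13) = 2^(2 + 1) + 2^2 + 1. Bump = 109. G_1 = 108.
G_1 = 108. HB_3(108) = 3^(3 + 1) + 3^3. Bump = 1280. G_2 = 1279.
G_2 = 1279. HB_4(1279) = 4^(4 + 1) + 3·4^3 + 3·4^2 + 3·4 + 3. Bump = 16093. G_3 = 16092.
G_3 = 16092. HB_5(16092) = 5^(5 + 1) + 3·5^3 + 3·5^2 + 3·5 + 2. Bump = 280712. G_4 = 280711.
G_4 = 280711. HB_6(280711) = 6^(6 + 1) + 3·6^3 + 3·6^2 + 3·6 + 1. Bump = 5765999. G_5 = 5765998.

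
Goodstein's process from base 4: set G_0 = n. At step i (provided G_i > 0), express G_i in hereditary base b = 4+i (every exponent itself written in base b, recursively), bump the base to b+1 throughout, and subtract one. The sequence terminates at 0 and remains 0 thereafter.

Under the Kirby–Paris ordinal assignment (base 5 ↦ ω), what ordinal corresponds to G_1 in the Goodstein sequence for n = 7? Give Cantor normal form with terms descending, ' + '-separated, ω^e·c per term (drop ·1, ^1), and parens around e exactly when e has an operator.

7 —HB4→ 4 + 3 —bump→ 5 + 3 = 8 —(−1)→ 7
7 —HB5→ 5 + 2 —bump→ 6 + 2 = 8 —(−1)→ 7

ω + 2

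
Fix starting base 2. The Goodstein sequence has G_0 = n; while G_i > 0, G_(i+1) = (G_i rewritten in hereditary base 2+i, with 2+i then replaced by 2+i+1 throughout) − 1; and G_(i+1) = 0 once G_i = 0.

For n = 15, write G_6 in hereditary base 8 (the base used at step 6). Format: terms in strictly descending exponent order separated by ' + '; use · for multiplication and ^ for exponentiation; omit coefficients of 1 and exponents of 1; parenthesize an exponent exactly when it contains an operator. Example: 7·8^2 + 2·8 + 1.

8^(8 + 1) + 7·8^7 + 7·8^6 + 7·8^5 + 7·8^4 + 7·8^3 + 7·8^2 + 7·8 + 7

G_0=15  [base 2] 2^(2 + 1) + 2^2 + 2 + 1  →[2↦3]→  3^(3 + 1) + 3^3 + 3 + 1 = 112  −1 ⇒ G_1=111
G_1=111  [base 3] 3^(3 + 1) + 3^3 + 3  →[3↦4]→  4^(4 + 1) + 4^4 + 4 = 1284  −1 ⇒ G_2=1283
G_2=1283  [base 4] 4^(4 + 1) + 4^4 + 3  →[4↦5]→  5^(5 + 1) + 5^5 + 3 = 18753  −1 ⇒ G_3=18752
G_3=18752  [base 5] 5^(5 + 1) + 5^5 + 2  →[5↦6]→  6^(6 + 1) + 6^6 + 2 = 326594  −1 ⇒ G_4=326593
G_4=326593  [base 6] 6^(6 + 1) + 6^6 + 1  →[6↦7]→  7^(7 + 1) + 7^7 + 1 = 6588345  −1 ⇒ G_5=6588344
G_5=6588344  [base 7] 7^(7 + 1) + 7^7  →[7↦8]→  8^(8 + 1) + 8^8 = 150994944  −1 ⇒ G_6=150994943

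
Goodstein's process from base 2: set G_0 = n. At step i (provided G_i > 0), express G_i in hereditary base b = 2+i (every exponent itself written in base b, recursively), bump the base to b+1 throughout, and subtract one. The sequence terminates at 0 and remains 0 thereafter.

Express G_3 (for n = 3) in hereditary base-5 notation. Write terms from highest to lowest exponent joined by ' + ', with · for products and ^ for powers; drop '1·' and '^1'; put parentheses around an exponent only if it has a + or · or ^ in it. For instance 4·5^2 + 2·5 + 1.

base 2: 3 = 2 + 1; at 3: 3 + 1 = 4; next = 3
base 3: 3 = 3; at 4: 4 = 4; next = 3
base 4: 3 = 3; at 5: 3 = 3; next = 2
base 5: 2 = 2; at 6: 2 = 2; next = 1

2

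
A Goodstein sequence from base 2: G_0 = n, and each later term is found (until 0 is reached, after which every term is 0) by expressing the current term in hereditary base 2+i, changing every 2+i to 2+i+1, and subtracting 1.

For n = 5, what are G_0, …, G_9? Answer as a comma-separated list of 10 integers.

5, 27, 255, 467, 775, 1197, 1751, 2454, 3325, 4382

(0) 5|_2 = 2^2 + 1 ↦ 3^3 + 1|_3 = 28 ⇒ 27
(1) 27|_3 = 3^3 ↦ 4^4|_4 = 256 ⇒ 255
(2) 255|_4 = 3·4^3 + 3·4^2 + 3·4 + 3 ↦ 3·5^3 + 3·5^2 + 3·5 + 3|_5 = 468 ⇒ 467
(3) 467|_5 = 3·5^3 + 3·5^2 + 3·5 + 2 ↦ 3·6^3 + 3·6^2 + 3·6 + 2|_6 = 776 ⇒ 775
(4) 775|_6 = 3·6^3 + 3·6^2 + 3·6 + 1 ↦ 3·7^3 + 3·7^2 + 3·7 + 1|_7 = 1198 ⇒ 1197
(5) 1197|_7 = 3·7^3 + 3·7^2 + 3·7 ↦ 3·8^3 + 3·8^2 + 3·8|_8 = 1752 ⇒ 1751
(6) 1751|_8 = 3·8^3 + 3·8^2 + 2·8 + 7 ↦ 3·9^3 + 3·9^2 + 2·9 + 7|_9 = 2455 ⇒ 2454
(7) 2454|_9 = 3·9^3 + 3·9^2 + 2·9 + 6 ↦ 3·10^3 + 3·10^2 + 2·10 + 6|_10 = 3326 ⇒ 3325
(8) 3325|_10 = 3·10^3 + 3·10^2 + 2·10 + 5 ↦ 3·11^3 + 3·11^2 + 2·11 + 5|_11 = 4383 ⇒ 4382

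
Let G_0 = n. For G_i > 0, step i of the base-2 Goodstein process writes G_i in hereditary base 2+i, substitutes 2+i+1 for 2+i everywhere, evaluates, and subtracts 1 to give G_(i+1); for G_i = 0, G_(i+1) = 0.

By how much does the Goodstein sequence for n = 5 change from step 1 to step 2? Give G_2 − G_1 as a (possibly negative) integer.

(0) 5|_2 = 2^2 + 1 ↦ 3^3 + 1|_3 = 28 ⇒ 27
(1) 27|_3 = 3^3 ↦ 4^4|_4 = 256 ⇒ 255

228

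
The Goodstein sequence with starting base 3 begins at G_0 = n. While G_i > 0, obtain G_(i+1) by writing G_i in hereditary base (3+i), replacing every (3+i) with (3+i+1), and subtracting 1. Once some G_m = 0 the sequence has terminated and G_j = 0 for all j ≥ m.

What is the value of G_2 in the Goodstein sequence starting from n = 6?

7

[0] 6 ≡ 2·3 (base 3). Lift 4: 8. −1: 7.
[1] 7 ≡ 4 + 3 (base 4). Lift 5: 8. −1: 7.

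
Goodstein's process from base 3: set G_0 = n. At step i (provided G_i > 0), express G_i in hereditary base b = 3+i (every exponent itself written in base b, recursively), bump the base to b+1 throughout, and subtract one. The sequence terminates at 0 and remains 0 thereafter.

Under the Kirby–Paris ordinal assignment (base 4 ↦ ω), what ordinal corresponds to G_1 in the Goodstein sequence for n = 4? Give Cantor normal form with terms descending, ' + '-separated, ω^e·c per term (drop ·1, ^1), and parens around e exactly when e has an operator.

ω

G_0=4  [base 3] 3 + 1  →[3↦4]→  4 + 1 = 5  −1 ⇒ G_1=4
G_1=4  [base 4] 4  →[4↦5]→  5 = 5  −1 ⇒ G_2=4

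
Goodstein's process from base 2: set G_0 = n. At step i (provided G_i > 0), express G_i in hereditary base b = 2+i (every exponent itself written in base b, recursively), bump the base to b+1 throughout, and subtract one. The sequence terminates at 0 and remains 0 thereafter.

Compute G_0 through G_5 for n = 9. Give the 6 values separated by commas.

9, 81, 1023, 9842, 140743, 2471826

[0] 9 ≡ 2^(2 + 1) + 1 (base 2). Lift 3: 82. −1: 81.
[1] 81 ≡ 3^(3 + 1) (base 3). Lift 4: 1024. −1: 1023.
[2] 1023 ≡ 3·4^4 + 3·4^3 + 3·4^2 + 3·4 + 3 (base 4). Lift 5: 9843. −1: 9842.
[3] 9842 ≡ 3·5^5 + 3·5^3 + 3·5^2 + 3·5 + 2 (base 5). Lift 6: 140744. −1: 140743.
[4] 140743 ≡ 3·6^6 + 3·6^3 + 3·6^2 + 3·6 + 1 (base 6). Lift 7: 2471827. −1: 2471826.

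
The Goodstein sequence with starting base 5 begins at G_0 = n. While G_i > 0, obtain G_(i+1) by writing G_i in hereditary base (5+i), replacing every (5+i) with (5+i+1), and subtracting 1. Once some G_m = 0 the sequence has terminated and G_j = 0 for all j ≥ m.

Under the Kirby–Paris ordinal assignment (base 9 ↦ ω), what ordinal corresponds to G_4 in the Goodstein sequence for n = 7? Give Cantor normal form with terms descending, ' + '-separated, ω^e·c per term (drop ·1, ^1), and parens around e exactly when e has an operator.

base 5: 7 = 5 + 2; at 6: 6 + 2 = 8; next = 7
base 6: 7 = 6 + 1; at 7: 7 + 1 = 8; next = 7
base 7: 7 = 7; at 8: 8 = 8; next = 7
base 8: 7 = 7; at 9: 7 = 7; next = 6

6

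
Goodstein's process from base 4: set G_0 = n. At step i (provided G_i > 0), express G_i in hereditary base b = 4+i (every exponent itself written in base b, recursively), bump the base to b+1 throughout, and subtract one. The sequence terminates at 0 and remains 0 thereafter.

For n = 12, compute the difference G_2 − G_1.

1

(0) 12|_4 = 3·4 ↦ 3·5|_5 = 15 ⇒ 14
(1) 14|_5 = 2·5 + 4 ↦ 2·6 + 4|_6 = 16 ⇒ 15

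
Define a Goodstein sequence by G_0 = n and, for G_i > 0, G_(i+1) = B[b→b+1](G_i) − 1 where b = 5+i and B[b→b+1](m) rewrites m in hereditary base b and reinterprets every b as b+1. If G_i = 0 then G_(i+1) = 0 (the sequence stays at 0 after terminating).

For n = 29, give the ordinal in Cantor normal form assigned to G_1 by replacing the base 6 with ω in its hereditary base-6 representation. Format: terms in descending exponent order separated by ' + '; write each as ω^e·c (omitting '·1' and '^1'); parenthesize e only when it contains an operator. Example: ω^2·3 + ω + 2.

base 5: 29 = 5^2 + 4; at 6: 6^2 + 4 = 40; next = 39
base 6: 39 = 6^2 + 3; at 7: 7^2 + 3 = 52; next = 51

ω^2 + 3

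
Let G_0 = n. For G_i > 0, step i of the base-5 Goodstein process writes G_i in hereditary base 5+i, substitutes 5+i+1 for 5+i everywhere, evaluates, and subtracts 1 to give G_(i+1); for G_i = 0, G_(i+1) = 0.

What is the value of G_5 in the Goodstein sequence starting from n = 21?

i=0: 21 = 4·5 + 1 (b=5); 5→6: 4·6 + 1 = 25; 25−1 = 24
i=1: 24 = 4·6 (b=6); 6→7: 4·7 = 28; 28−1 = 27
i=2: 27 = 3·7 + 6 (b=7); 7→8: 3·8 + 6 = 30; 30−1 = 29
i=3: 29 = 3·8 + 5 (b=8); 8→9: 3·9 + 5 = 32; 32−1 = 31
i=4: 31 = 3·9 + 4 (b=9); 9→10: 3·10 + 4 = 34; 34−1 = 33
i=5: 33 = 3·10 + 3 (b=10); 10→11: 3·11 + 3 = 36; 36−1 = 35

33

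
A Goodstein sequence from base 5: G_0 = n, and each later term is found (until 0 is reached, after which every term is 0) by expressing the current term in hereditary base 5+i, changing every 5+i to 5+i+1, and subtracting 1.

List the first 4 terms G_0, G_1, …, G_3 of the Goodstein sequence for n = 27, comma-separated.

base 5: 27 = 5^2 + 2; at 6: 6^2 + 2 = 38; next = 37
base 6: 37 = 6^2 + 1; at 7: 7^2 + 1 = 50; next = 49
base 7: 49 = 7^2; at 8: 8^2 = 64; next = 63

27, 37, 49, 63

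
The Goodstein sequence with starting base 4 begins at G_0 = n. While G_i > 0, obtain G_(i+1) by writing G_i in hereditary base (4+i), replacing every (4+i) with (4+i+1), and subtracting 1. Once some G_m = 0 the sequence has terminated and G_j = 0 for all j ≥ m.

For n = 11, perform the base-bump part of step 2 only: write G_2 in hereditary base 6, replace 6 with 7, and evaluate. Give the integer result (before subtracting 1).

15

i=0: 11 = 2·4 + 3 (b=4); 4→5: 2·5 + 3 = 13; 13−1 = 12
i=1: 12 = 2·5 + 2 (b=5); 5→6: 2·6 + 2 = 14; 14−1 = 13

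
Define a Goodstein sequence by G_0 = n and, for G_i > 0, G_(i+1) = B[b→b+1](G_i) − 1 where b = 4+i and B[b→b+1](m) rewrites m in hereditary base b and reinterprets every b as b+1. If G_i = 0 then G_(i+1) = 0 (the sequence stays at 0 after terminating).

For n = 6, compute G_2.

(0) 6|_4 = 4 + 2 ↦ 5 + 2|_5 = 7 ⇒ 6
(1) 6|_5 = 5 + 1 ↦ 6 + 1|_6 = 7 ⇒ 6
(2) 6|_6 = 6 ↦ 7|_7 = 7 ⇒ 6

6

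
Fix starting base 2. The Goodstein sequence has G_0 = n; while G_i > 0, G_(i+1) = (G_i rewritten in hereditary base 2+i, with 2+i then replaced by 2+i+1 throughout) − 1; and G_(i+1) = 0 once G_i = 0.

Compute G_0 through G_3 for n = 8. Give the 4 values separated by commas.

8, 80, 553, 6310

8 —HB2→ 2^(2 + 1) —bump→ 3^(3 + 1) = 81 —(−1)→ 80
80 —HB3→ 2·3^3 + 2·3^2 + 2·3 + 2 —bump→ 2·4^4 + 2·4^2 + 2·4 + 2 = 554 —(−1)→ 553
553 —HB4→ 2·4^4 + 2·4^2 + 2·4 + 1 —bump→ 2·5^5 + 2·5^2 + 2·5 + 1 = 6311 —(−1)→ 6310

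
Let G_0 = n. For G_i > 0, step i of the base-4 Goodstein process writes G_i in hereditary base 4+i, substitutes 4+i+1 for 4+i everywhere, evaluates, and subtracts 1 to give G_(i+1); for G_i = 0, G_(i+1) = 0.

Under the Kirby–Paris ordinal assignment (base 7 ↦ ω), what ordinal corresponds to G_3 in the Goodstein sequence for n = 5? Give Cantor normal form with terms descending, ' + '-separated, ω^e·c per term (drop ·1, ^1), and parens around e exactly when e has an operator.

step 0: 5 = 4 + 1; sub 5 for 4: 5 + 1; = 6; G_1 = 6−1 = 5
step 1: 5 = 5; sub 6 for 5: 6; = 6; G_2 = 6−1 = 5
step 2: 5 = 5; sub 7 for 6: 5; = 5; G_3 = 5−1 = 4

4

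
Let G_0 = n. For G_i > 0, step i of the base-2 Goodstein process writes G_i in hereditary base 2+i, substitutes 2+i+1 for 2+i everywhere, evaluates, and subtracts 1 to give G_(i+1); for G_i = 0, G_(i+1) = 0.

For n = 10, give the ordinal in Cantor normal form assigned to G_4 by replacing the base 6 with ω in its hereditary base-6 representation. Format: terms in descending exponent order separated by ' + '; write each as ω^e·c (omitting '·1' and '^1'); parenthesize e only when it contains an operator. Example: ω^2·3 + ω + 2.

G_0 = 10. HB_2(10) = 2^(2 + 1) + 2. Bump = 84. G_1 = 83.
G_1 = 83. HB_3(83) = 3^(3 + 1) + 2. Bump = 1026. G_2 = 1025.
G_2 = 1025. HB_4(1025) = 4^(4 + 1) + 1. Bump = 15626. G_3 = 15625.
G_3 = 15625. HB_5(15625) = 5^(5 + 1). Bump = 279936. G_4 = 279935.
G_4 = 279935. HB_6(279935) = 5·6^6 + 5·6^5 + 5·6^4 + 5·6^3 + 5·6^2 + 5·6 + 5. Bump = 4215755. G_5 = 4215754.

ω^ω·5 + ω^5·5 + ω^4·5 + ω^3·5 + ω^2·5 + ω·5 + 5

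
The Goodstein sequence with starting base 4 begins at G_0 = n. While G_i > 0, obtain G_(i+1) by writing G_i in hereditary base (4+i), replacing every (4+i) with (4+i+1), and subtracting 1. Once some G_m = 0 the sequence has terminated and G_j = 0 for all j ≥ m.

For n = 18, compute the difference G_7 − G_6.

5

G_0 = 18. HB_4(18) = 4^2 + 2. Bump = 27. G_1 = 26.
G_1 = 26. HB_5(26) = 5^2 + 1. Bump = 37. G_2 = 36.
G_2 = 36. HB_6(36) = 6^2. Bump = 49. G_3 = 48.
G_3 = 48. HB_7(48) = 6·7 + 6. Bump = 54. G_4 = 53.
G_4 = 53. HB_8(53) = 6·8 + 5. Bump = 59. G_5 = 58.
G_5 = 58. HB_9(58) = 6·9 + 4. Bump = 64. G_6 = 63.
G_6 = 63. HB_10(63) = 6·10 + 3. Bump = 69. G_7 = 68.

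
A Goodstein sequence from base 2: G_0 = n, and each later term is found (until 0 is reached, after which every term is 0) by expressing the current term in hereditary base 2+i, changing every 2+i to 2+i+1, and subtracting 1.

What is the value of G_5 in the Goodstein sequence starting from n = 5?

1197

(0) 5|_2 = 2^2 + 1 ↦ 3^3 + 1|_3 = 28 ⇒ 27
(1) 27|_3 = 3^3 ↦ 4^4|_4 = 256 ⇒ 255
(2) 255|_4 = 3·4^3 + 3·4^2 + 3·4 + 3 ↦ 3·5^3 + 3·5^2 + 3·5 + 3|_5 = 468 ⇒ 467
(3) 467|_5 = 3·5^3 + 3·5^2 + 3·5 + 2 ↦ 3·6^3 + 3·6^2 + 3·6 + 2|_6 = 776 ⇒ 775
(4) 775|_6 = 3·6^3 + 3·6^2 + 3·6 + 1 ↦ 3·7^3 + 3·7^2 + 3·7 + 1|_7 = 1198 ⇒ 1197
(5) 1197|_7 = 3·7^3 + 3·7^2 + 3·7 ↦ 3·8^3 + 3·8^2 + 3·8|_8 = 1752 ⇒ 1751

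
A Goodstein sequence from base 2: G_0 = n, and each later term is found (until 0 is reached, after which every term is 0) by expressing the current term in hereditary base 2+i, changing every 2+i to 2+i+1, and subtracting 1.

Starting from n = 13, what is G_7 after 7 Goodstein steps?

[0] 13 ≡ 2^(2 + 1) + 2^2 + 1 (base 2). Lift 3: 109. −1: 108.
[1] 108 ≡ 3^(3 + 1) + 3^3 (base 3). Lift 4: 1280. −1: 1279.
[2] 1279 ≡ 4^(4 + 1) + 3·4^3 + 3·4^2 + 3·4 + 3 (base 4). Lift 5: 16093. −1: 16092.
[3] 16092 ≡ 5^(5 + 1) + 3·5^3 + 3·5^2 + 3·5 + 2 (base 5). Lift 6: 280712. −1: 280711.
[4] 280711 ≡ 6^(6 + 1) + 3·6^3 + 3·6^2 + 3·6 + 1 (base 6). Lift 7: 5765999. −1: 5765998.
[5] 5765998 ≡ 7^(7 + 1) + 3·7^3 + 3·7^2 + 3·7 (base 7). Lift 8: 134219480. −1: 134219479.
[6] 134219479 ≡ 8^(8 + 1) + 3·8^3 + 3·8^2 + 2·8 + 7 (base 8). Lift 9: 3486786856. −1: 3486786855.
[7] 3486786855 ≡ 9^(9 + 1) + 3·9^3 + 3·9^2 + 2·9 + 6 (base 9). Lift 10: 100000003326. −1: 100000003325.

3486786855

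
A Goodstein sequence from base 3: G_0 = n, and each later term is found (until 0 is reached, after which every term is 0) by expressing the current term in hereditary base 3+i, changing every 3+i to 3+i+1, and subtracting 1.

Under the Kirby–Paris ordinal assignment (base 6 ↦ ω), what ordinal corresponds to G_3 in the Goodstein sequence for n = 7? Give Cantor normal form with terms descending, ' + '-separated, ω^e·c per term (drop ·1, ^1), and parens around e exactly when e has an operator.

ω + 3

step 0: 7 = 2·3 + 1; sub 4 for 3: 2·4 + 1; = 9; G_1 = 9−1 = 8
step 1: 8 = 2·4; sub 5 for 4: 2·5; = 10; G_2 = 10−1 = 9
step 2: 9 = 5 + 4; sub 6 for 5: 6 + 4; = 10; G_3 = 10−1 = 9
step 3: 9 = 6 + 3; sub 7 for 6: 7 + 3; = 10; G_4 = 10−1 = 9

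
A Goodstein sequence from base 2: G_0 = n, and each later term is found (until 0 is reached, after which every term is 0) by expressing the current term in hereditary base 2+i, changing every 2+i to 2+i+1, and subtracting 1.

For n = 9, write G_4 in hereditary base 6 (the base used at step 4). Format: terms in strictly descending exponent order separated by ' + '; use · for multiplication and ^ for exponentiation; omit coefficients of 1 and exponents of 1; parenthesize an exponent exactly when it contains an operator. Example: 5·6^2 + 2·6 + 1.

G_0 = 9. HB_2(9) = 2^(2 + 1) + 1. Bump = 82. G_1 = 81.
G_1 = 81. HB_3(81) = 3^(3 + 1). Bump = 1024. G_2 = 1023.
G_2 = 1023. HB_4(1023) = 3·4^4 + 3·4^3 + 3·4^2 + 3·4 + 3. Bump = 9843. G_3 = 9842.
G_3 = 9842. HB_5(9842) = 3·5^5 + 3·5^3 + 3·5^2 + 3·5 + 2. Bump = 140744. G_4 = 140743.
G_4 = 140743. HB_6(140743) = 3·6^6 + 3·6^3 + 3·6^2 + 3·6 + 1. Bump = 2471827. G_5 = 2471826.

3·6^6 + 3·6^3 + 3·6^2 + 3·6 + 1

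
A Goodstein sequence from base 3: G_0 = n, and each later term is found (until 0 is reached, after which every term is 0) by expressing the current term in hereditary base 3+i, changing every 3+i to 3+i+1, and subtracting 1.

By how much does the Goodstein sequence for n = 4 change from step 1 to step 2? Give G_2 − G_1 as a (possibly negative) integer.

4 —HB3→ 3 + 1 —bump→ 4 + 1 = 5 —(−1)→ 4
4 —HB4→ 4 —bump→ 5 = 5 —(−1)→ 4

0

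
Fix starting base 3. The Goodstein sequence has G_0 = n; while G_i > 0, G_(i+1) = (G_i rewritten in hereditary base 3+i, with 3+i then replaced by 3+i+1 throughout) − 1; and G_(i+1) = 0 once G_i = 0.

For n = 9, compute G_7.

i=0: 9 = 3^2 (b=3); 3→4: 4^2 = 16; 16−1 = 15
i=1: 15 = 3·4 + 3 (b=4); 4→5: 3·5 + 3 = 18; 18−1 = 17
i=2: 17 = 3·5 + 2 (b=5); 5→6: 3·6 + 2 = 20; 20−1 = 19
i=3: 19 = 3·6 + 1 (b=6); 6→7: 3·7 + 1 = 22; 22−1 = 21
i=4: 21 = 3·7 (b=7); 7→8: 3·8 = 24; 24−1 = 23
i=5: 23 = 2·8 + 7 (b=8); 8→9: 2·9 + 7 = 25; 25−1 = 24
i=6: 24 = 2·9 + 6 (b=9); 9→10: 2·10 + 6 = 26; 26−1 = 25

25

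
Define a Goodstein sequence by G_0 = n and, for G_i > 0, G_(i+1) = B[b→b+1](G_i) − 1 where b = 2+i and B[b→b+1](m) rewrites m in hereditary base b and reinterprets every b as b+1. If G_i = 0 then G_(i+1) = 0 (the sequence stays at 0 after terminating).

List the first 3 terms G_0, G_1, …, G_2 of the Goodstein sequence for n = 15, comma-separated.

15, 111, 1283

G_0 = 15. HB_2(15) = 2^(2 + 1) + 2^2 + 2 + 1. Bump = 112. G_1 = 111.
G_1 = 111. HB_3(111) = 3^(3 + 1) + 3^3 + 3. Bump = 1284. G_2 = 1283.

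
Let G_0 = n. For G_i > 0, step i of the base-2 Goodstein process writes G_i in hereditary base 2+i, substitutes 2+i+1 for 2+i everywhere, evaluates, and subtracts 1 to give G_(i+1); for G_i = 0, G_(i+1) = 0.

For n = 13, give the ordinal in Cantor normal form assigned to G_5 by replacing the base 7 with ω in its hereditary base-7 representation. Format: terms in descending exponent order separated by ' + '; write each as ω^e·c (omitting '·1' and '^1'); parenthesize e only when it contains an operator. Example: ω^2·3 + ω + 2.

[0] 13 ≡ 2^(2 + 1) + 2^2 + 1 (base 2). Lift 3: 109. −1: 108.
[1] 108 ≡ 3^(3 + 1) + 3^3 (base 3). Lift 4: 1280. −1: 1279.
[2] 1279 ≡ 4^(4 + 1) + 3·4^3 + 3·4^2 + 3·4 + 3 (base 4). Lift 5: 16093. −1: 16092.
[3] 16092 ≡ 5^(5 + 1) + 3·5^3 + 3·5^2 + 3·5 + 2 (base 5). Lift 6: 280712. −1: 280711.
[4] 280711 ≡ 6^(6 + 1) + 3·6^3 + 3·6^2 + 3·6 + 1 (base 6). Lift 7: 5765999. −1: 5765998.
[5] 5765998 ≡ 7^(7 + 1) + 3·7^3 + 3·7^2 + 3·7 (base 7). Lift 8: 134219480. −1: 134219479.

ω^(ω + 1) + ω^3·3 + ω^2·3 + ω·3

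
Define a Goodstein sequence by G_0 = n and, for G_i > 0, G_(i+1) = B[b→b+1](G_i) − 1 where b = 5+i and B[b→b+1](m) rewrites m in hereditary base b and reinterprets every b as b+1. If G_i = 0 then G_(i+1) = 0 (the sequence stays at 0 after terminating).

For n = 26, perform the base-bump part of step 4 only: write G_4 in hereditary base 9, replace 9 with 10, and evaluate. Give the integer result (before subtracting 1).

step 0: 26 = 5^2 + 1; sub 6 for 5: 6^2 + 1; = 37; G_1 = 37−1 = 36
step 1: 36 = 6^2; sub 7 for 6: 7^2; = 49; G_2 = 49−1 = 48
step 2: 48 = 6·7 + 6; sub 8 for 7: 6·8 + 6; = 54; G_3 = 54−1 = 53
step 3: 53 = 6·8 + 5; sub 9 for 8: 6·9 + 5; = 59; G_4 = 59−1 = 58
step 4: 58 = 6·9 + 4; sub 10 for 9: 6·10 + 4; = 64; G_5 = 64−1 = 63

64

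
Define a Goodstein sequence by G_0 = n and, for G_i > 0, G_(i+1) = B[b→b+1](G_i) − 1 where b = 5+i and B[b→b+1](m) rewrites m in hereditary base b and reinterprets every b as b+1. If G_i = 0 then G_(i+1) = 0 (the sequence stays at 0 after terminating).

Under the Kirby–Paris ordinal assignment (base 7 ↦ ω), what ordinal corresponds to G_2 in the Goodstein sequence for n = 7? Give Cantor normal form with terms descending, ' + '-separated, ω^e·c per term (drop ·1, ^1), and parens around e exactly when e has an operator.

ω

i=0: 7 = 5 + 2 (b=5); 5→6: 6 + 2 = 8; 8−1 = 7
i=1: 7 = 6 + 1 (b=6); 6→7: 7 + 1 = 8; 8−1 = 7
i=2: 7 = 7 (b=7); 7→8: 8 = 8; 8−1 = 7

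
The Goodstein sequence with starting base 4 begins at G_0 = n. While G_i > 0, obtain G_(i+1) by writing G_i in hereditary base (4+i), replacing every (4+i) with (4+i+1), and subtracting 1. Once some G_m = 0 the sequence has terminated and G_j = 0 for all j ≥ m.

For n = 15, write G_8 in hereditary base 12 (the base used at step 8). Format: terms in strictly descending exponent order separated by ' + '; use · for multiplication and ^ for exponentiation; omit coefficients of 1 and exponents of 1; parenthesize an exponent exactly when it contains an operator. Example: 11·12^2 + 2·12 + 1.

2·12 + 3

G_0 = 15. HB_4(15) = 3·4 + 3. Bump = 18. G_1 = 17.
G_1 = 17. HB_5(17) = 3·5 + 2. Bump = 20. G_2 = 19.
G_2 = 19. HB_6(19) = 3·6 + 1. Bump = 22. G_3 = 21.
G_3 = 21. HB_7(21) = 3·7. Bump = 24. G_4 = 23.
G_4 = 23. HB_8(23) = 2·8 + 7. Bump = 25. G_5 = 24.
G_5 = 24. HB_9(24) = 2·9 + 6. Bump = 26. G_6 = 25.
G_6 = 25. HB_10(25) = 2·10 + 5. Bump = 27. G_7 = 26.
G_7 = 26. HB_11(26) = 2·11 + 4. Bump = 28. G_8 = 27.
G_8 = 27. HB_12(27) = 2·12 + 3. Bump = 29. G_9 = 28.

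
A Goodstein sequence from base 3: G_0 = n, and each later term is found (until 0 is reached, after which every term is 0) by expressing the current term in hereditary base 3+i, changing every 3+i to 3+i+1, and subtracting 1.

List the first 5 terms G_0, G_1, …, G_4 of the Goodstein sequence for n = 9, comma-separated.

G_0=9  [base 3] 3^2  →[3↦4]→  4^2 = 16  −1 ⇒ G_1=15
G_1=15  [base 4] 3·4 + 3  →[4↦5]→  3·5 + 3 = 18  −1 ⇒ G_2=17
G_2=17  [base 5] 3·5 + 2  →[5↦6]→  3·6 + 2 = 20  −1 ⇒ G_3=19
G_3=19  [base 6] 3·6 + 1  →[6↦7]→  3·7 + 1 = 22  −1 ⇒ G_4=21

9, 15, 17, 19, 21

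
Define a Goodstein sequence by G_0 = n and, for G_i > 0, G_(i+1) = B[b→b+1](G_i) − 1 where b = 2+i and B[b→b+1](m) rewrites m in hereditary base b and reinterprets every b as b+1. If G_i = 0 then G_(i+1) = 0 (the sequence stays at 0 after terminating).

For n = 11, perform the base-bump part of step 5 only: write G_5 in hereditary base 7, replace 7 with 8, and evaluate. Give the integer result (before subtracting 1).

(0) 11|_2 = 2^(2 + 1) + 2 + 1 ↦ 3^(3 + 1) + 3 + 1|_3 = 85 ⇒ 84
(1) 84|_3 = 3^(3 + 1) + 3 ↦ 4^(4 + 1) + 4|_4 = 1028 ⇒ 1027
(2) 1027|_4 = 4^(4 + 1) + 3 ↦ 5^(5 + 1) + 3|_5 = 15628 ⇒ 15627
(3) 15627|_5 = 5^(5 + 1) + 2 ↦ 6^(6 + 1) + 2|_6 = 279938 ⇒ 279937
(4) 279937|_6 = 6^(6 + 1) + 1 ↦ 7^(7 + 1) + 1|_7 = 5764802 ⇒ 5764801
(5) 5764801|_7 = 7^(7 + 1) ↦ 8^(8 + 1)|_8 = 134217728 ⇒ 134217727

134217728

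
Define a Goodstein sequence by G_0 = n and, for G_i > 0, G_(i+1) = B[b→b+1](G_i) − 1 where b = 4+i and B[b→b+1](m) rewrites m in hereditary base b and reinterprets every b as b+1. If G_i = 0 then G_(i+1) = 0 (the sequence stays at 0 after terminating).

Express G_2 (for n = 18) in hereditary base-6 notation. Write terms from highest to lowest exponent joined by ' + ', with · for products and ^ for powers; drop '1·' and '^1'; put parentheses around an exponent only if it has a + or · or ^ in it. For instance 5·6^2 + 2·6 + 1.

18 —HB4→ 4^2 + 2 —bump→ 5^2 + 2 = 27 —(−1)→ 26
26 —HB5→ 5^2 + 1 —bump→ 6^2 + 1 = 37 —(−1)→ 36
36 —HB6→ 6^2 —bump→ 7^2 = 49 —(−1)→ 48

6^2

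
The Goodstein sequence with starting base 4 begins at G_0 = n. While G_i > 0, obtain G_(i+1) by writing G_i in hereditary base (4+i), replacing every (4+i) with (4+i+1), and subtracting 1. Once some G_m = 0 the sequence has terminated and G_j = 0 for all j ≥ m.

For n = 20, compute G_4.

65

step 0: 20 = 4^2 + 4; sub 5 for 4: 5^2 + 5; = 30; G_1 = 30−1 = 29
step 1: 29 = 5^2 + 4; sub 6 for 5: 6^2 + 4; = 40; G_2 = 40−1 = 39
step 2: 39 = 6^2 + 3; sub 7 for 6: 7^2 + 3; = 52; G_3 = 52−1 = 51
step 3: 51 = 7^2 + 2; sub 8 for 7: 8^2 + 2; = 66; G_4 = 66−1 = 65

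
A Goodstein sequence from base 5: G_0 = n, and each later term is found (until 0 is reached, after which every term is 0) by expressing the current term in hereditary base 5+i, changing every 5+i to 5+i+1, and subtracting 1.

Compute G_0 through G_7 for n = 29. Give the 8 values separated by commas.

29, 39, 51, 65, 81, 99, 107, 115

step 0: 29 = 5^2 + 4; sub 6 for 5: 6^2 + 4; = 40; G_1 = 40−1 = 39
step 1: 39 = 6^2 + 3; sub 7 for 6: 7^2 + 3; = 52; G_2 = 52−1 = 51
step 2: 51 = 7^2 + 2; sub 8 for 7: 8^2 + 2; = 66; G_3 = 66−1 = 65
step 3: 65 = 8^2 + 1; sub 9 for 8: 9^2 + 1; = 82; G_4 = 82−1 = 81
step 4: 81 = 9^2; sub 10 for 9: 10^2; = 100; G_5 = 100−1 = 99
step 5: 99 = 9·10 + 9; sub 11 for 10: 9·11 + 9; = 108; G_6 = 108−1 = 107
step 6: 107 = 9·11 + 8; sub 12 for 11: 9·12 + 8; = 116; G_7 = 116−1 = 115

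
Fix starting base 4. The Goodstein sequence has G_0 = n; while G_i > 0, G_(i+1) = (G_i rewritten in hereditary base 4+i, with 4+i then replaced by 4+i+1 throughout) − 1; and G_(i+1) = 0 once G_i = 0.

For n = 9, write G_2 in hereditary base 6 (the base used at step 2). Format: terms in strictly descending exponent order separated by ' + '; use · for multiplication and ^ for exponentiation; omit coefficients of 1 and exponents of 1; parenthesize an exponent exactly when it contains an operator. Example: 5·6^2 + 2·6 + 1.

G_0=9  [base 4] 2·4 + 1  →[4↦5]→  2·5 + 1 = 11  −1 ⇒ G_1=10
G_1=10  [base 5] 2·5  →[5↦6]→  2·6 = 12  −1 ⇒ G_2=11

6 + 5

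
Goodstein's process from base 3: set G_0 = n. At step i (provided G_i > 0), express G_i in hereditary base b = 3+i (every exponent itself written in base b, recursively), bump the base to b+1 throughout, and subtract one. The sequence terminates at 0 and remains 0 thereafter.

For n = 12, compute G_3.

G_0 = 12. HB_3(12) = 3^2 + 3. Bump = 20. G_1 = 19.
G_1 = 19. HB_4(19) = 4^2 + 3. Bump = 28. G_2 = 27.
G_2 = 27. HB_5(27) = 5^2 + 2. Bump = 38. G_3 = 37.

37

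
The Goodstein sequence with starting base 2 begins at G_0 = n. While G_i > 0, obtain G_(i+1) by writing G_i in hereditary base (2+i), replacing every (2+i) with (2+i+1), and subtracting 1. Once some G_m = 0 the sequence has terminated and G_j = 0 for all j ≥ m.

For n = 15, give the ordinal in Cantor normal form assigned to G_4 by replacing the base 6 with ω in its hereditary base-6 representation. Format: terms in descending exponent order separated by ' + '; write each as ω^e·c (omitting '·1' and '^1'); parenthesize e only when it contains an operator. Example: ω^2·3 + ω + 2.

15 —HB2→ 2^(2 + 1) + 2^2 + 2 + 1 —bump→ 3^(3 + 1) + 3^3 + 3 + 1 = 112 —(−1)→ 111
111 —HB3→ 3^(3 + 1) + 3^3 + 3 —bump→ 4^(4 + 1) + 4^4 + 4 = 1284 —(−1)→ 1283
1283 —HB4→ 4^(4 + 1) + 4^4 + 3 —bump→ 5^(5 + 1) + 5^5 + 3 = 18753 —(−1)→ 18752
18752 —HB5→ 5^(5 + 1) + 5^5 + 2 —bump→ 6^(6 + 1) + 6^6 + 2 = 326594 —(−1)→ 326593
326593 —HB6→ 6^(6 + 1) + 6^6 + 1 —bump→ 7^(7 + 1) + 7^7 + 1 = 6588345 —(−1)→ 6588344

ω^(ω + 1) + ω^ω + 1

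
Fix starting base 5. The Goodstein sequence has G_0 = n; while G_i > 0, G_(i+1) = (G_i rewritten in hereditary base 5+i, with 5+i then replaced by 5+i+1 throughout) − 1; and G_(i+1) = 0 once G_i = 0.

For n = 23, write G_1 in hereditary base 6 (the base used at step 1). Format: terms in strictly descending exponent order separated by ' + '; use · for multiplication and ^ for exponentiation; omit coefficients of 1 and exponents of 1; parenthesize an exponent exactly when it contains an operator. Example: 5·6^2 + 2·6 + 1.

i=0: 23 = 4·5 + 3 (b=5); 5→6: 4·6 + 3 = 27; 27−1 = 26
i=1: 26 = 4·6 + 2 (b=6); 6→7: 4·7 + 2 = 30; 30−1 = 29

4·6 + 2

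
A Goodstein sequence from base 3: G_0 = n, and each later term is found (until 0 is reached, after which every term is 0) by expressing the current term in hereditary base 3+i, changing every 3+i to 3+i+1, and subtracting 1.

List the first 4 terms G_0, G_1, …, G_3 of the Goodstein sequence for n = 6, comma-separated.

base 3: 6 = 2·3; at 4: 2·4 = 8; next = 7
base 4: 7 = 4 + 3; at 5: 5 + 3 = 8; next = 7
base 5: 7 = 5 + 2; at 6: 6 + 2 = 8; next = 7

6, 7, 7, 7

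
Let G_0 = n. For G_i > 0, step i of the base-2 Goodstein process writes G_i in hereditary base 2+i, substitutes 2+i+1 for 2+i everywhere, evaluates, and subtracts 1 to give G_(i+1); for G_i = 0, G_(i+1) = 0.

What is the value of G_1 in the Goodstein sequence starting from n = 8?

80

G_0 = 8. HB_2(8) = 2^(2 + 1). Bump = 81. G_1 = 80.
G_1 = 80. HB_3(80) = 2·3^3 + 2·3^2 + 2·3 + 2. Bump = 554. G_2 = 553.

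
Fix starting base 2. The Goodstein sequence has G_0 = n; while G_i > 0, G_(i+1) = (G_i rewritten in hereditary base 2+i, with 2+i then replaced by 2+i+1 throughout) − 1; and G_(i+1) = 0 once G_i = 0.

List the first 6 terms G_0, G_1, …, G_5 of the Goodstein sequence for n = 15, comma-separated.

15, 111, 1283, 18752, 326593, 6588344

15 —HB2→ 2^(2 + 1) + 2^2 + 2 + 1 —bump→ 3^(3 + 1) + 3^3 + 3 + 1 = 112 —(−1)→ 111
111 —HB3→ 3^(3 + 1) + 3^3 + 3 —bump→ 4^(4 + 1) + 4^4 + 4 = 1284 —(−1)→ 1283
1283 —HB4→ 4^(4 + 1) + 4^4 + 3 —bump→ 5^(5 + 1) + 5^5 + 3 = 18753 —(−1)→ 18752
18752 —HB5→ 5^(5 + 1) + 5^5 + 2 —bump→ 6^(6 + 1) + 6^6 + 2 = 326594 —(−1)→ 326593
326593 —HB6→ 6^(6 + 1) + 6^6 + 1 —bump→ 7^(7 + 1) + 7^7 + 1 = 6588345 —(−1)→ 6588344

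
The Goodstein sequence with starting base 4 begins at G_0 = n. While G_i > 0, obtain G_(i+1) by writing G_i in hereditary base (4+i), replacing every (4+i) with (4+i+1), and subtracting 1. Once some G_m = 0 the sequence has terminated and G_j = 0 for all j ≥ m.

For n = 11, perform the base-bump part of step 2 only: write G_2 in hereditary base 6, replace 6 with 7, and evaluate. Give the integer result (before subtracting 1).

15

base 4: 11 = 2·4 + 3; at 5: 2·5 + 3 = 13; next = 12
base 5: 12 = 2·5 + 2; at 6: 2·6 + 2 = 14; next = 13
base 6: 13 = 2·6 + 1; at 7: 2·7 + 1 = 15; next = 14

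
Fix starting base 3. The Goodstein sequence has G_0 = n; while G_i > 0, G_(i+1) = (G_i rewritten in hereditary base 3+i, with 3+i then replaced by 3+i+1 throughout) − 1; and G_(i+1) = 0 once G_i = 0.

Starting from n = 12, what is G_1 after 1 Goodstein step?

[0] 12 ≡ 3^2 + 3 (base 3). Lift 4: 20. −1: 19.
[1] 19 ≡ 4^2 + 3 (base 4). Lift 5: 28. −1: 27.

19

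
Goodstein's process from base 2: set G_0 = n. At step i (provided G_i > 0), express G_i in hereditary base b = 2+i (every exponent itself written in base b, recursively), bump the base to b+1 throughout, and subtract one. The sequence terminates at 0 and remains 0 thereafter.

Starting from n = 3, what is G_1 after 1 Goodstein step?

(0) 3|_2 = 2 + 1 ↦ 3 + 1|_3 = 4 ⇒ 3
(1) 3|_3 = 3 ↦ 4|_4 = 4 ⇒ 3

3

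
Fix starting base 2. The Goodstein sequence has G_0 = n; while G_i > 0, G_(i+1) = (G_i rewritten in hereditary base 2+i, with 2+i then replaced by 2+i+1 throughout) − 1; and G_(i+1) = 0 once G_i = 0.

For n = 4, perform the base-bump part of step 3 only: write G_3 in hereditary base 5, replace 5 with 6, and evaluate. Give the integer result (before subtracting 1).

[0] 4 ≡ 2^2 (base 2). Lift 3: 27. −1: 26.
[1] 26 ≡ 2·3^2 + 2·3 + 2 (base 3). Lift 4: 42. −1: 41.
[2] 41 ≡ 2·4^2 + 2·4 + 1 (base 4). Lift 5: 61. −1: 60.
[3] 60 ≡ 2·5^2 + 2·5 (base 5). Lift 6: 84. −1: 83.

84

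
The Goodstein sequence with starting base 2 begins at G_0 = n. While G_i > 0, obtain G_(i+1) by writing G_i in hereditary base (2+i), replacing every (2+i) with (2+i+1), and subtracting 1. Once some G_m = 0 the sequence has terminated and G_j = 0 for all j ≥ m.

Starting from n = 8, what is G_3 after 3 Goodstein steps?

6310

base 2: 8 = 2^(2 + 1); at 3: 3^(3 + 1) = 81; next = 80
base 3: 80 = 2·3^3 + 2·3^2 + 2·3 + 2; at 4: 2·4^4 + 2·4^2 + 2·4 + 2 = 554; next = 553
base 4: 553 = 2·4^4 + 2·4^2 + 2·4 + 1; at 5: 2·5^5 + 2·5^2 + 2·5 + 1 = 6311; next = 6310
base 5: 6310 = 2·5^5 + 2·5^2 + 2·5; at 6: 2·6^6 + 2·6^2 + 2·6 = 93396; next = 93395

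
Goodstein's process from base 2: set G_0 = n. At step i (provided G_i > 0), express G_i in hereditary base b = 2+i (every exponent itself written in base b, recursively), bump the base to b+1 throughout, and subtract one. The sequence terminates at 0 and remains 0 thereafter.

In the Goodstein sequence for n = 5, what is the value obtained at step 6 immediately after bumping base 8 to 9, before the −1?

base 2: 5 = 2^2 + 1; at 3: 3^3 + 1 = 28; next = 27
base 3: 27 = 3^3; at 4: 4^4 = 256; next = 255
base 4: 255 = 3·4^3 + 3·4^2 + 3·4 + 3; at 5: 3·5^3 + 3·5^2 + 3·5 + 3 = 468; next = 467
base 5: 467 = 3·5^3 + 3·5^2 + 3·5 + 2; at 6: 3·6^3 + 3·6^2 + 3·6 + 2 = 776; next = 775
base 6: 775 = 3·6^3 + 3·6^2 + 3·6 + 1; at 7: 3·7^3 + 3·7^2 + 3·7 + 1 = 1198; next = 1197
base 7: 1197 = 3·7^3 + 3·7^2 + 3·7; at 8: 3·8^3 + 3·8^2 + 3·8 = 1752; next = 1751
base 8: 1751 = 3·8^3 + 3·8^2 + 2·8 + 7; at 9: 3·9^3 + 3·9^2 + 2·9 + 7 = 2455; next = 2454

2455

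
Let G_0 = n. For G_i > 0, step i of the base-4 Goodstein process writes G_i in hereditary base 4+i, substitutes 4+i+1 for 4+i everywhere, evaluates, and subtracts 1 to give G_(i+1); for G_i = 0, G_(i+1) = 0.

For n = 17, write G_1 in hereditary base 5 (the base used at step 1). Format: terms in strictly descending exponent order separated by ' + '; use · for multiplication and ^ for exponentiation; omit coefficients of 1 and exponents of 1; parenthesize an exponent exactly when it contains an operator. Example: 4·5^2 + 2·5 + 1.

5^2

(0) 17|_4 = 4^2 + 1 ↦ 5^2 + 1|_5 = 26 ⇒ 25
(1) 25|_5 = 5^2 ↦ 6^2|_6 = 36 ⇒ 35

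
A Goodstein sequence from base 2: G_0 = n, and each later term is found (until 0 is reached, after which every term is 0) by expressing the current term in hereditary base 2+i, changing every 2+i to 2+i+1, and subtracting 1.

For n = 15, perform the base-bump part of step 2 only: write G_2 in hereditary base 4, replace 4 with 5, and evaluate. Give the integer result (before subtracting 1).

18753

i=0: 15 = 2^(2 + 1) + 2^2 + 2 + 1 (b=2); 2→3: 3^(3 + 1) + 3^3 + 3 + 1 = 112; 112−1 = 111
i=1: 111 = 3^(3 + 1) + 3^3 + 3 (b=3); 3→4: 4^(4 + 1) + 4^4 + 4 = 1284; 1284−1 = 1283
i=2: 1283 = 4^(4 + 1) + 4^4 + 3 (b=4); 4→5: 5^(5 + 1) + 5^5 + 3 = 18753; 18753−1 = 18752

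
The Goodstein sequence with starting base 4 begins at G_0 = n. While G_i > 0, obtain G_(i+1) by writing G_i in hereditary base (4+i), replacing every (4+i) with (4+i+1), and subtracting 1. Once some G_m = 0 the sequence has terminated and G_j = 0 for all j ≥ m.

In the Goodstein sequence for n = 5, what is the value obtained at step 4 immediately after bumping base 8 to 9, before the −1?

step 0: 5 = 4 + 1; sub 5 for 4: 5 + 1; = 6; G_1 = 6−1 = 5
step 1: 5 = 5; sub 6 for 5: 6; = 6; G_2 = 6−1 = 5
step 2: 5 = 5; sub 7 for 6: 5; = 5; G_3 = 5−1 = 4
step 3: 4 = 4; sub 8 for 7: 4; = 4; G_4 = 4−1 = 3

3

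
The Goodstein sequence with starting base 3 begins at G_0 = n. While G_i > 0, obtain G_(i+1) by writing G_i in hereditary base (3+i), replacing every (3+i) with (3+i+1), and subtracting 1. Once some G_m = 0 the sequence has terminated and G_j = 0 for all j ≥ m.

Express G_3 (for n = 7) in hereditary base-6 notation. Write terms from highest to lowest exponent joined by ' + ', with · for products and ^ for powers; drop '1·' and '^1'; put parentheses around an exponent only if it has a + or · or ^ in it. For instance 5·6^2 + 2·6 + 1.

6 + 3

G_0=7  [base 3] 2·3 + 1  →[3↦4]→  2·4 + 1 = 9  −1 ⇒ G_1=8
G_1=8  [base 4] 2·4  →[4↦5]→  2·5 = 10  −1 ⇒ G_2=9
G_2=9  [base 5] 5 + 4  →[5↦6]→  6 + 4 = 10  −1 ⇒ G_3=9
G_3=9  [base 6] 6 + 3  →[6↦7]→  7 + 3 = 10  −1 ⇒ G_4=9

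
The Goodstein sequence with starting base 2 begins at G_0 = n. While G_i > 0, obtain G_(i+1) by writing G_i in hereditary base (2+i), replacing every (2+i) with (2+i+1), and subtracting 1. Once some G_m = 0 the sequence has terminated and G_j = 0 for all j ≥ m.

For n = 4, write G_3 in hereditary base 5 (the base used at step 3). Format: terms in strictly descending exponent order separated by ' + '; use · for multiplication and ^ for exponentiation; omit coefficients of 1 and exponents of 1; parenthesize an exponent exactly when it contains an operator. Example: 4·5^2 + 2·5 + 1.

(0) 4|_2 = 2^2 ↦ 3^3|_3 = 27 ⇒ 26
(1) 26|_3 = 2·3^2 + 2·3 + 2 ↦ 2·4^2 + 2·4 + 2|_4 = 42 ⇒ 41
(2) 41|_4 = 2·4^2 + 2·4 + 1 ↦ 2·5^2 + 2·5 + 1|_5 = 61 ⇒ 60

2·5^2 + 2·5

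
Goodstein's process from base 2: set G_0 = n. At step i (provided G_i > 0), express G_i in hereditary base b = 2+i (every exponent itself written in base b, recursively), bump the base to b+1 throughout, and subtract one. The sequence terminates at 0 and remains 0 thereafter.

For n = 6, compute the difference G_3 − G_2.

2868

G_0=6  [base 2] 2^2 + 2  →[2↦3]→  3^3 + 3 = 30  −1 ⇒ G_1=29
G_1=29  [base 3] 3^3 + 2  →[3↦4]→  4^4 + 2 = 258  −1 ⇒ G_2=257
G_2=257  [base 4] 4^4 + 1  →[4↦5]→  5^5 + 1 = 3126  −1 ⇒ G_3=3125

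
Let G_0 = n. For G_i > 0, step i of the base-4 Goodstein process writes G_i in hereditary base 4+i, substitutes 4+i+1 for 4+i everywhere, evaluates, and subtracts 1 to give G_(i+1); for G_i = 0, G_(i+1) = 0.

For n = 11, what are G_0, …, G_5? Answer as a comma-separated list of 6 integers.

11, 12, 13, 14, 15, 15

base 4: 11 = 2·4 + 3; at 5: 2·5 + 3 = 13; next = 12
base 5: 12 = 2·5 + 2; at 6: 2·6 + 2 = 14; next = 13
base 6: 13 = 2·6 + 1; at 7: 2·7 + 1 = 15; next = 14
base 7: 14 = 2·7; at 8: 2·8 = 16; next = 15
base 8: 15 = 8 + 7; at 9: 9 + 7 = 16; next = 15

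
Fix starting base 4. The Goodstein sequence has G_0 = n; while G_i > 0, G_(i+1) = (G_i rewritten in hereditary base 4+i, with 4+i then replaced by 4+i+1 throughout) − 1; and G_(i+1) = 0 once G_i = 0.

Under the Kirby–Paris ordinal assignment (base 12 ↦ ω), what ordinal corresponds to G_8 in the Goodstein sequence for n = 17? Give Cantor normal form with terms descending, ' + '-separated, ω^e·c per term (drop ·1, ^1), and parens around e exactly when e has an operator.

ω·4 + 11

17 —HB4→ 4^2 + 1 —bump→ 5^2 + 1 = 26 —(−1)→ 25
25 —HB5→ 5^2 —bump→ 6^2 = 36 —(−1)→ 35
35 —HB6→ 5·6 + 5 —bump→ 5·7 + 5 = 40 —(−1)→ 39
39 —HB7→ 5·7 + 4 —bump→ 5·8 + 4 = 44 —(−1)→ 43
43 —HB8→ 5·8 + 3 —bump→ 5·9 + 3 = 48 —(−1)→ 47
47 —HB9→ 5·9 + 2 —bump→ 5·10 + 2 = 52 —(−1)→ 51
51 —HB10→ 5·10 + 1 —bump→ 5·11 + 1 = 56 —(−1)→ 55
55 —HB11→ 5·11 —bump→ 5·12 = 60 —(−1)→ 59
59 —HB12→ 4·12 + 11 —bump→ 4·13 + 11 = 63 —(−1)→ 62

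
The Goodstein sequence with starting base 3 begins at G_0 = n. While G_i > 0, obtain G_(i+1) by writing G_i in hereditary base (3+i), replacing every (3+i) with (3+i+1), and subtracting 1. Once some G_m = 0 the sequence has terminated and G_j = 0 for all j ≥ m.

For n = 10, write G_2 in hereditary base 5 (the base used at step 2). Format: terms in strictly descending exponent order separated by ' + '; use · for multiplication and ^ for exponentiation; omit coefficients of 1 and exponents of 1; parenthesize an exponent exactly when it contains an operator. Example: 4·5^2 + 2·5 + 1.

[0] 10 ≡ 3^2 + 1 (base 3). Lift 4: 17. −1: 16.
[1] 16 ≡ 4^2 (base 4). Lift 5: 25. −1: 24.

4·5 + 4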